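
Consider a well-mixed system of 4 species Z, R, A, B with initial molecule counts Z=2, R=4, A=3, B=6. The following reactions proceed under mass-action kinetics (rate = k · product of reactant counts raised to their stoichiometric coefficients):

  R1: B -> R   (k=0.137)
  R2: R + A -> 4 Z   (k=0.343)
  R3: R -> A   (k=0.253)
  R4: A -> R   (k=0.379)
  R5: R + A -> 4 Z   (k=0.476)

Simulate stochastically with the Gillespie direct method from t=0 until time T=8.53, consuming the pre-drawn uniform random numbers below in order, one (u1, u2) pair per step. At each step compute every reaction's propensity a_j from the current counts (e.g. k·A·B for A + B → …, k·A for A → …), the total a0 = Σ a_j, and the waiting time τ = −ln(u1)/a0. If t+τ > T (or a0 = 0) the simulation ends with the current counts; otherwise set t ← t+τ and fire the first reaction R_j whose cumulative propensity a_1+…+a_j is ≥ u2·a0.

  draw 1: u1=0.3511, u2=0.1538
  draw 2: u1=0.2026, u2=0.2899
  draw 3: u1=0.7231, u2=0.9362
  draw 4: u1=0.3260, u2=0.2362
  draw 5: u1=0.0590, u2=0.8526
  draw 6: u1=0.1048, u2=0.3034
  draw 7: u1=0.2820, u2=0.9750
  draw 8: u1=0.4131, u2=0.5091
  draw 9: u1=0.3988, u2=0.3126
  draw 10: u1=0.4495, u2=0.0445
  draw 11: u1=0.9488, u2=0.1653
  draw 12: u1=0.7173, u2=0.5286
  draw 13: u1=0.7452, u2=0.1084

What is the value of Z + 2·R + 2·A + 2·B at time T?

Value at T = 28

Check how each reaction changes W = Z + 2·R + 2·A + 2·B (weight of products minus weight of reactants):
R1: B -> R: (2·1) − (2·1) = 2 − 2 = 0
R2: R + A -> 4 Z: (1·4) − (2·1 + 2·1) = 4 − 4 = 0
R3: R -> A: (2·1) − (2·1) = 2 − 2 = 0
R4: A -> R: (2·1) − (2·1) = 2 − 2 = 0
R5: R + A -> 4 Z: (1·4) − (2·1 + 2·1) = 4 − 4 = 0
Every reaction leaves W unchanged, so W is conserved and no simulation is needed: W(T) = W(0) = 2 + 2·4 + 2·3 + 2·6 = 28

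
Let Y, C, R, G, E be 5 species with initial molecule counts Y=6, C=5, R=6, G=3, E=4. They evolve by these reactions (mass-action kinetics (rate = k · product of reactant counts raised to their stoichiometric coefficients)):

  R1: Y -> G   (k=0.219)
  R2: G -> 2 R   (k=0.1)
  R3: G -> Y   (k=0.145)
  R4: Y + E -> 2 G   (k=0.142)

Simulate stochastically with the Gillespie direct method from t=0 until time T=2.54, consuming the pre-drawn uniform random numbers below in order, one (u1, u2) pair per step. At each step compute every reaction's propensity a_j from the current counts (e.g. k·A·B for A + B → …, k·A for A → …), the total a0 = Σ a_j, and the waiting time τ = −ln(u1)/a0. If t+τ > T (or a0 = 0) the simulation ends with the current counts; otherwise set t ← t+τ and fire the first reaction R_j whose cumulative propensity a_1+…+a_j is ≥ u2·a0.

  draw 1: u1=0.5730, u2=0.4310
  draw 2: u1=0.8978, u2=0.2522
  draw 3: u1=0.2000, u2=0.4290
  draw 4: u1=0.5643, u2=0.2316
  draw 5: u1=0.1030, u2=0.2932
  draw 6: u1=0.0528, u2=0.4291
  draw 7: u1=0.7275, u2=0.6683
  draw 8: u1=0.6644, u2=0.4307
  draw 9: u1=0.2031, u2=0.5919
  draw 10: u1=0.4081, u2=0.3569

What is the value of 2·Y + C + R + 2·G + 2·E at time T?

Check how each reaction changes W = 2·Y + C + R + 2·G + 2·E (weight of products minus weight of reactants):
R1: Y -> G: (2·1) − (2·1) = 2 − 2 = 0
R2: G -> 2 R: (1·2) − (2·1) = 2 − 2 = 0
R3: G -> Y: (2·1) − (2·1) = 2 − 2 = 0
R4: Y + E -> 2 G: (2·2) − (2·1 + 2·1) = 4 − 4 = 0
Every reaction leaves W unchanged, so W is conserved and no simulation is needed: W(T) = W(0) = 2·6 + 5 + 6 + 2·3 + 2·4 = 37

Value at T = 37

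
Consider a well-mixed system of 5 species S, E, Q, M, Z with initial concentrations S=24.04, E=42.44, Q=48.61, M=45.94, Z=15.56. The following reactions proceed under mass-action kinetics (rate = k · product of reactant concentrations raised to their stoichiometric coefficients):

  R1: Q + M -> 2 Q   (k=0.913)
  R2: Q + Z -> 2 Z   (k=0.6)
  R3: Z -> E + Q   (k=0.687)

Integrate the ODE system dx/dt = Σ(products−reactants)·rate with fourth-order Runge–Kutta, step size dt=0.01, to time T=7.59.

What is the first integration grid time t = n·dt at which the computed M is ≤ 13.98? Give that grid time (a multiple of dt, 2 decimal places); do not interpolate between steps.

Threshold first reached at t = 0.03

RK4 with dt=0.01: 759 steps to T=7.59. Trajectory (selected grid times):
t=0.00: S=24.04 E=42.44 Q=48.61 M=45.94 Z=15.56
t=0.02: S=24.04 E=42.74 Q=63.29 M=15.60 Z=31.22
t=0.03: S=24.04 E=43.00 Q=56.54 M=8.98 Z=44.59
t=0.84: S=24.04 E=101.67 Q=1.16 M=1.00 Z=107.95
t=1.69: S=24.04 E=164.91 Q=1.15 M=0.41 Z=108.55
t=2.53: S=24.04 E=227.63 Q=1.15 M=0.17 Z=108.79
t=3.37: S=24.04 E=290.45 Q=1.15 M=0.07 Z=108.89
t=4.22: S=24.04 E=354.05 Q=1.15 M=0.03 Z=108.94
t=5.06: S=24.04 E=416.92 Q=1.15 M=0.01 Z=108.95
t=5.90: S=24.04 E=479.80 Q=1.15 M=0.00 Z=108.96
t=6.75: S=24.04 E=543.43 Q=1.15 M=0.00 Z=108.96
t=7.59: S=24.04 E=606.31 Q=1.15 M=0.00 Z=108.96
M(0.02)=15.599 > 13.98 but M(0.03)=8.981 ≤ 13.98, so the first grid time is t=0.03.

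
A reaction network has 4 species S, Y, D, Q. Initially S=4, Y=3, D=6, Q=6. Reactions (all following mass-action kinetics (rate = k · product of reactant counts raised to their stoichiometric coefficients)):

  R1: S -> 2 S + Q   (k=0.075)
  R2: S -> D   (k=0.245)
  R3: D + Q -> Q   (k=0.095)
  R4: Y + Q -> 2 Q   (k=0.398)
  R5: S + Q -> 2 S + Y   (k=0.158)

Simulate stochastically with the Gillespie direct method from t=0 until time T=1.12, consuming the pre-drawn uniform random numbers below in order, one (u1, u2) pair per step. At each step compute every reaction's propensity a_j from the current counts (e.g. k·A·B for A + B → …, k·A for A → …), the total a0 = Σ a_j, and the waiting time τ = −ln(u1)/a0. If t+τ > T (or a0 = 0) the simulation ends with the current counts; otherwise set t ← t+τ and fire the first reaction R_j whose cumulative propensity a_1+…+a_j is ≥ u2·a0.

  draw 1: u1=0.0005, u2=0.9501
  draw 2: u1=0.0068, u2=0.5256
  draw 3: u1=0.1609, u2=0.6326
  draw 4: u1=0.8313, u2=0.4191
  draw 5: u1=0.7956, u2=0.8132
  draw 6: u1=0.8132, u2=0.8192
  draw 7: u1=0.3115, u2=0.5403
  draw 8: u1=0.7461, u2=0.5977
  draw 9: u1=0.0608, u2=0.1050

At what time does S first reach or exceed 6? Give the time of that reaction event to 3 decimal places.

t=0.000: S=4 Y=3 D=6 Q=6
Draw 1: a1=0.300, a2=0.980, a3=3.420, a4=7.164, a5=3.792, a0=15.656; τ=−ln(0.0005)/15.656=0.485 → t=0.485; u2·a0=0.9501·15.656=14.875; a1+…+a4=11.864 < 14.875 ≤ a1+…+a5=15.656 → R5 fires; S=5 Y=4 D=6 Q=5
Draw 2: a1=0.375, a2=1.225, a3=2.850, a4=7.960, a5=3.950, a0=16.360; τ=−ln(0.0068)/16.360=0.305 → t=0.791; u2·a0=0.5256·16.360=8.599; a1+…+a3=4.450 < 8.599 ≤ a1+…+a4=12.410 → R4 fires; S=5 Y=3 D=6 Q=6
Draw 3: a1=0.375, a2=1.225, a3=3.420, a4=7.164, a5=4.740, a0=16.924; τ=−ln(0.1609)/16.924=0.108 → t=0.899; u2·a0=0.6326·16.924=10.706; a1+…+a3=5.020 < 10.706 ≤ a1+…+a4=12.184 → R4 fires; S=5 Y=2 D=6 Q=7
Draw 4: a1=0.375, a2=1.225, a3=3.990, a4=5.572, a5=5.530, a0=16.692; τ=−ln(0.8313)/16.692=0.011 → t=0.910; u2·a0=0.4191·16.692=6.996; a1+…+a3=5.590 < 6.996 ≤ a1+…+a4=11.162 → R4 fires; S=5 Y=1 D=6 Q=8
Draw 5: a1=0.375, a2=1.225, a3=4.560, a4=3.184, a5=6.320, a0=15.664; τ=−ln(0.7956)/15.664=0.015 → t=0.924; u2·a0=0.8132·15.664=12.738; a1+…+a4=9.344 < 12.738 ≤ a1+…+a5=15.664 → R5 fires; S=6 Y=2 D=6 Q=7
Draw 6: a1=0.450, a2=1.470, a3=3.990, a4=5.572, a5=6.636, a0=18.118; τ=−ln(0.8132)/18.118=0.011 → t=0.936; u2·a0=0.8192·18.118=14.842; a1+…+a4=11.482 < 14.842 ≤ a1+…+a5=18.118 → R5 fires; S=7 Y=3 D=6 Q=6
Draw 7: a1=0.525, a2=1.715, a3=3.420, a4=7.164, a5=6.636, a0=19.460; τ=−ln(0.3115)/19.460=0.060 → t=0.996; u2·a0=0.5403·19.460=10.514; a1+…+a3=5.660 < 10.514 ≤ a1+…+a4=12.824 → R4 fires; S=7 Y=2 D=6 Q=7
Draw 8: a1=0.525, a2=1.715, a3=3.990, a4=5.572, a5=7.742, a0=19.544; τ=−ln(0.7461)/19.544=0.015 → t=1.011; u2·a0=0.5977·19.544=11.681; a1+…+a3=6.230 < 11.681 ≤ a1+…+a4=11.802 → R4 fires; S=7 Y=1 D=6 Q=8
Draw 9: a1=0.525, a2=1.715, a3=4.560, a4=3.184, a5=8.848, a0=18.832; τ=−ln(0.0608)/18.832=0.149 → t=1.159 > T=1.12: stop.
S first becomes ≥ 6 when it reaches 6 at the event at t=0.924.

Threshold first reached at t = 0.924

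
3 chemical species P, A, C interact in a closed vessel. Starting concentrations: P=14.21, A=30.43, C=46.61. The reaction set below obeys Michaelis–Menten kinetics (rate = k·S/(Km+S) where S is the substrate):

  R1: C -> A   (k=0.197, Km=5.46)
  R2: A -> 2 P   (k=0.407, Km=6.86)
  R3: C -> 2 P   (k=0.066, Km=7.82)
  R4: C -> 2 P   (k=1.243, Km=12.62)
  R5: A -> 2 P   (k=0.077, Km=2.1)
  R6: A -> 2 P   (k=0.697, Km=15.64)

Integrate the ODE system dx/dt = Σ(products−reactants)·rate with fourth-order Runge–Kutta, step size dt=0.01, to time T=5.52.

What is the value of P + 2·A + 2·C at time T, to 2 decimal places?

Value at T = 168.29

Check how each reaction changes W = P + 2·A + 2·C (weight of products minus weight of reactants):
R1: C -> A: (2·1) − (2·1) = 2 − 2 = 0
R2: A -> 2 P: (1·2) − (2·1) = 2 − 2 = 0
R3: C -> 2 P: (1·2) − (2·1) = 2 − 2 = 0
R4: C -> 2 P: (1·2) − (2·1) = 2 − 2 = 0
R5: A -> 2 P: (1·2) − (2·1) = 2 − 2 = 0
R6: A -> 2 P: (1·2) − (2·1) = 2 − 2 = 0
Every reaction leaves W unchanged, so W is conserved and no simulation is needed: W(T) = W(0) = 14.21 + 2·30.43 + 2·46.61 = 168.29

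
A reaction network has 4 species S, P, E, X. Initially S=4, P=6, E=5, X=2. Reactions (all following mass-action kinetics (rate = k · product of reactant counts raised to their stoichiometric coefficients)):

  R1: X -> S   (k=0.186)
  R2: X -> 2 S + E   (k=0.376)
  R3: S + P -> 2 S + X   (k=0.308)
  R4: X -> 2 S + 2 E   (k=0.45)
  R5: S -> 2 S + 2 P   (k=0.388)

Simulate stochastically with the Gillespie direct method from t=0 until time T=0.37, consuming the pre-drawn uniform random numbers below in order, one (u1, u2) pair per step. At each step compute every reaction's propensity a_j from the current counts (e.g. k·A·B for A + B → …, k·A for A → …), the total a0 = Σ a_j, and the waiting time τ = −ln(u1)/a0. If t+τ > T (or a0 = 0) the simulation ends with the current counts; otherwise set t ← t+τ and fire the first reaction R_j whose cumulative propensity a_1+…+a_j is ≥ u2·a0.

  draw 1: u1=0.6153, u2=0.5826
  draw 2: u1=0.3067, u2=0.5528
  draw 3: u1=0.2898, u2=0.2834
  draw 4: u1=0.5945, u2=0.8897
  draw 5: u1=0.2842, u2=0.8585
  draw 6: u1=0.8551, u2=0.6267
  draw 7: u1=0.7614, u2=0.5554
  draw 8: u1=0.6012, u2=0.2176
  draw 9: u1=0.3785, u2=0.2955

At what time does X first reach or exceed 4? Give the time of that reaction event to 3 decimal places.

t=0.000: S=4 P=6 E=5 X=2
Draw 1: a1=0.372, a2=0.752, a3=7.392, a4=0.900, a5=1.552, a0=10.968; τ=−ln(0.6153)/10.968=0.044 → t=0.044; u2·a0=0.5826·10.968=6.390; a1+a2=1.124 < 6.390 ≤ a1+…+a3=8.516 → R3 fires; S=5 P=5 E=5 X=3
Draw 2: a1=0.558, a2=1.128, a3=7.700, a4=1.350, a5=1.940, a0=12.676; τ=−ln(0.3067)/12.676=0.093 → t=0.138; u2·a0=0.5528·12.676=7.007; a1+a2=1.686 < 7.007 ≤ a1+…+a3=9.386 → R3 fires; S=6 P=4 E=5 X=4
Draw 3: a1=0.744, a2=1.504, a3=7.392, a4=1.800, a5=2.328, a0=13.768; τ=−ln(0.2898)/13.768=0.090 → t=0.227; u2·a0=0.2834·13.768=3.902; a1+a2=2.248 < 3.902 ≤ a1+…+a3=9.640 → R3 fires; S=7 P=3 E=5 X=5
Draw 4: a1=0.930, a2=1.880, a3=6.468, a4=2.250, a5=2.716, a0=14.244; τ=−ln(0.5945)/14.244=0.037 → t=0.264; u2·a0=0.8897·14.244=12.673; a1+…+a4=11.528 < 12.673 ≤ a1+…+a5=14.244 → R5 fires; S=8 P=5 E=5 X=5
Draw 5: a1=0.930, a2=1.880, a3=12.320, a4=2.250, a5=3.104, a0=20.484; τ=−ln(0.2842)/20.484=0.061 → t=0.325; u2·a0=0.8585·20.484=17.586; a1+…+a4=17.380 < 17.586 ≤ a1+…+a5=20.484 → R5 fires; S=9 P=7 E=5 X=5
Draw 6: a1=0.930, a2=1.880, a3=19.404, a4=2.250, a5=3.492, a0=27.956; τ=−ln(0.8551)/27.956=0.006 → t=0.331; u2·a0=0.6267·27.956=17.520; a1+a2=2.810 < 17.520 ≤ a1+…+a3=22.214 → R3 fires; S=10 P=6 E=5 X=6
Draw 7: a1=1.116, a2=2.256, a3=18.480, a4=2.700, a5=3.880, a0=28.432; τ=−ln(0.7614)/28.432=0.010 → t=0.341; u2·a0=0.5554·28.432=15.791; a1+a2=3.372 < 15.791 ≤ a1+…+a3=21.852 → R3 fires; S=11 P=5 E=5 X=7
Draw 8: a1=1.302, a2=2.632, a3=16.940, a4=3.150, a5=4.268, a0=28.292; τ=−ln(0.6012)/28.292=0.018 → t=0.359; u2·a0=0.2176·28.292=6.156; a1+a2=3.934 < 6.156 ≤ a1+…+a3=20.874 → R3 fires; S=12 P=4 E=5 X=8
Draw 9: a1=1.488, a2=3.008, a3=14.784, a4=3.600, a5=4.656, a0=27.536; τ=−ln(0.3785)/27.536=0.035 → t=0.394 > T=0.37: stop.
X first becomes ≥ 4 when it reaches 4 at the event at t=0.138.

Threshold first reached at t = 0.138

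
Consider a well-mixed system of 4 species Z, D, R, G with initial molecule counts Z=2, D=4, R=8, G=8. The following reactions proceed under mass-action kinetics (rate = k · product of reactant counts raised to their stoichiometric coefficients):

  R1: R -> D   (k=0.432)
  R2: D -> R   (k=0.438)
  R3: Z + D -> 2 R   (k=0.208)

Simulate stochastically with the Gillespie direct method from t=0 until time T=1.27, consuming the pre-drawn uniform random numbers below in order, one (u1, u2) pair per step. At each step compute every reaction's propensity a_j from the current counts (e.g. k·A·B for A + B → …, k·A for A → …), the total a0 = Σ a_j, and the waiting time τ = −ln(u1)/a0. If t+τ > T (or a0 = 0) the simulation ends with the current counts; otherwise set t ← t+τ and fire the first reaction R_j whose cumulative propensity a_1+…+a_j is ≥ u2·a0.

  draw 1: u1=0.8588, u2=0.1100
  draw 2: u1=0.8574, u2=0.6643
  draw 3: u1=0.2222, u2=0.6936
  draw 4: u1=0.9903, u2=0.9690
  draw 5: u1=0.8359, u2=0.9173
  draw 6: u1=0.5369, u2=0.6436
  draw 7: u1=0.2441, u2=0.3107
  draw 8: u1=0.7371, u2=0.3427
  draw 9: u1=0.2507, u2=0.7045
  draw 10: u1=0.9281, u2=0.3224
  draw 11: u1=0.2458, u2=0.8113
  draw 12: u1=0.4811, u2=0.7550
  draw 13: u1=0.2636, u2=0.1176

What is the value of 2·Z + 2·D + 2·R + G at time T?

Check how each reaction changes W = 2·Z + 2·D + 2·R + G (weight of products minus weight of reactants):
R1: R -> D: (2·1) − (2·1) = 2 − 2 = 0
R2: D -> R: (2·1) − (2·1) = 2 − 2 = 0
R3: Z + D -> 2 R: (2·2) − (2·1 + 2·1) = 4 − 4 = 0
Every reaction leaves W unchanged, so W is conserved and no simulation is needed: W(T) = W(0) = 2·2 + 2·4 + 2·8 + 8 = 36

Value at T = 36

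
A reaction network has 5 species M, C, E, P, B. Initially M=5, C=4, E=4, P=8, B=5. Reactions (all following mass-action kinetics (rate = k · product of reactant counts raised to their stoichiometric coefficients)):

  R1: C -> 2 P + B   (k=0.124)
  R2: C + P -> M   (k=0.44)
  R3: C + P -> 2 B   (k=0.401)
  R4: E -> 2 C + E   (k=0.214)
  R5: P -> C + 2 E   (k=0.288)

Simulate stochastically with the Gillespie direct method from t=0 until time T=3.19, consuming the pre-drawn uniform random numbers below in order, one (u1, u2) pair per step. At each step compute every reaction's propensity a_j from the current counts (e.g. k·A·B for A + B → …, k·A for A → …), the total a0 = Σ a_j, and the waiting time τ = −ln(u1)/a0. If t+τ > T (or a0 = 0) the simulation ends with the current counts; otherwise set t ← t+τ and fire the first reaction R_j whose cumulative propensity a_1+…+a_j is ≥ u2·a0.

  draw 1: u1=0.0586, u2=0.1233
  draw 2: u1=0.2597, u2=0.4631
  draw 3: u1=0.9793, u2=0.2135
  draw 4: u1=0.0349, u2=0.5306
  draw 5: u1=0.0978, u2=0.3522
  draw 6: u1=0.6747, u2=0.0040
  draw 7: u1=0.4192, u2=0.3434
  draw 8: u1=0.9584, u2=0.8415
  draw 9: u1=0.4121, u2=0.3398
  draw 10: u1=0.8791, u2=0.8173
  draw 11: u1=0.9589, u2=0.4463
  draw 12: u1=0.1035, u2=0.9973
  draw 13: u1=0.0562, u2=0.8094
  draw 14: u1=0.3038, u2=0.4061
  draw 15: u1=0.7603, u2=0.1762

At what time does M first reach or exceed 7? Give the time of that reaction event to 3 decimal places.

t=0.000: M=5 C=4 E=4 P=8 B=5
Draw 1: a1=0.496, a2=14.080, a3=12.832, a4=0.856, a5=2.304, a0=30.568; τ=−ln(0.0586)/30.568=0.093 → t=0.093; u2·a0=0.1233·30.568=3.769; a1=0.496 < 3.769 ≤ a1+a2=14.576 → R2 fires; M=6 C=3 E=4 P=7 B=5
Draw 2: a1=0.372, a2=9.240, a3=8.421, a4=0.856, a5=2.016, a0=20.905; τ=−ln(0.2597)/20.905=0.064 → t=0.157; u2·a0=0.4631·20.905=9.681; a1+a2=9.612 < 9.681 ≤ a1+…+a3=18.033 → R3 fires; M=6 C=2 E=4 P=6 B=7
Draw 3: a1=0.248, a2=5.280, a3=4.812, a4=0.856, a5=1.728, a0=12.924; τ=−ln(0.9793)/12.924=0.002 → t=0.159; u2·a0=0.2135·12.924=2.759; a1=0.248 < 2.759 ≤ a1+a2=5.528 → R2 fires; M=7 C=1 E=4 P=5 B=7
Draw 4: a1=0.124, a2=2.200, a3=2.005, a4=0.856, a5=1.440, a0=6.625; τ=−ln(0.0349)/6.625=0.506 → t=0.665; u2·a0=0.5306·6.625=3.515; a1+a2=2.324 < 3.515 ≤ a1+…+a3=4.329 → R3 fires; M=7 C=0 E=4 P=4 B=9
Draw 5: a1=0.000, a2=0.000, a3=0.000, a4=0.856, a5=1.152, a0=2.008; τ=−ln(0.0978)/2.008=1.158 → t=1.823; u2·a0=0.3522·2.008=0.707; a1+…+a3=0.000 < 0.707 ≤ a1+…+a4=0.856 → R4 fires; M=7 C=2 E=4 P=4 B=9
Draw 6: a1=0.248, a2=3.520, a3=3.208, a4=0.856, a5=1.152, a0=8.984; τ=−ln(0.6747)/8.984=0.044 → t=1.867; u2·a0=0.0040·8.984=0.036 ≤ a1=0.248 → R1 fires; M=7 C=1 E=4 P=6 B=10
Draw 7: a1=0.124, a2=2.640, a3=2.406, a4=0.856, a5=1.728, a0=7.754; τ=−ln(0.4192)/7.754=0.112 → t=1.979; u2·a0=0.3434·7.754=2.663; a1=0.124 < 2.663 ≤ a1+a2=2.764 → R2 fires; M=8 C=0 E=4 P=5 B=10
Draw 8: a1=0.000, a2=0.000, a3=0.000, a4=0.856, a5=1.440, a0=2.296; τ=−ln(0.9584)/2.296=0.019 → t=1.998; u2·a0=0.8415·2.296=1.932; a1+…+a4=0.856 < 1.932 ≤ a1+…+a5=2.296 → R5 fires; M=8 C=1 E=6 P=4 B=10
Draw 9: a1=0.124, a2=1.760, a3=1.604, a4=1.284, a5=1.152, a0=5.924; τ=−ln(0.4121)/5.924=0.150 → t=2.147; u2·a0=0.3398·5.924=2.013; a1+a2=1.884 < 2.013 ≤ a1+…+a3=3.488 → R3 fires; M=8 C=0 E=6 P=3 B=12
Draw 10: a1=0.000, a2=0.000, a3=0.000, a4=1.284, a5=0.864, a0=2.148; τ=−ln(0.8791)/2.148=0.060 → t=2.207; u2·a0=0.8173·2.148=1.756; a1+…+a4=1.284 < 1.756 ≤ a1+…+a5=2.148 → R5 fires; M=8 C=1 E=8 P=2 B=12
Draw 11: a1=0.124, a2=0.880, a3=0.802, a4=1.712, a5=0.576, a0=4.094; τ=−ln(0.9589)/4.094=0.010 → t=2.217; u2·a0=0.4463·4.094=1.827; a1+…+a3=1.806 < 1.827 ≤ a1+…+a4=3.518 → R4 fires; M=8 C=3 E=8 P=2 B=12
Draw 12: a1=0.372, a2=2.640, a3=2.406, a4=1.712, a5=0.576, a0=7.706; τ=−ln(0.1035)/7.706=0.294 → t=2.512; u2·a0=0.9973·7.706=7.685; a1+…+a4=7.130 < 7.685 ≤ a1+…+a5=7.706 → R5 fires; M=8 C=4 E=10 P=1 B=12
Draw 13: a1=0.496, a2=1.760, a3=1.604, a4=2.140, a5=0.288, a0=6.288; τ=−ln(0.0562)/6.288=0.458 → t=2.970; u2·a0=0.8094·6.288=5.090; a1+…+a3=3.860 < 5.090 ≤ a1+…+a4=6.000 → R4 fires; M=8 C=6 E=10 P=1 B=12
Draw 14: a1=0.744, a2=2.640, a3=2.406, a4=2.140, a5=0.288, a0=8.218; τ=−ln(0.3038)/8.218=0.145 → t=3.115; u2·a0=0.4061·8.218=3.337; a1=0.744 < 3.337 ≤ a1+a2=3.384 → R2 fires; M=9 C=5 E=10 P=0 B=12
Draw 15: a1=0.620, a2=0.000, a3=0.000, a4=2.140, a5=0.000, a0=2.760; τ=−ln(0.7603)/2.760=0.099 → t=3.214 > T=3.19: stop.
M first becomes ≥ 7 when it reaches 7 at the event at t=0.159.

Threshold first reached at t = 0.159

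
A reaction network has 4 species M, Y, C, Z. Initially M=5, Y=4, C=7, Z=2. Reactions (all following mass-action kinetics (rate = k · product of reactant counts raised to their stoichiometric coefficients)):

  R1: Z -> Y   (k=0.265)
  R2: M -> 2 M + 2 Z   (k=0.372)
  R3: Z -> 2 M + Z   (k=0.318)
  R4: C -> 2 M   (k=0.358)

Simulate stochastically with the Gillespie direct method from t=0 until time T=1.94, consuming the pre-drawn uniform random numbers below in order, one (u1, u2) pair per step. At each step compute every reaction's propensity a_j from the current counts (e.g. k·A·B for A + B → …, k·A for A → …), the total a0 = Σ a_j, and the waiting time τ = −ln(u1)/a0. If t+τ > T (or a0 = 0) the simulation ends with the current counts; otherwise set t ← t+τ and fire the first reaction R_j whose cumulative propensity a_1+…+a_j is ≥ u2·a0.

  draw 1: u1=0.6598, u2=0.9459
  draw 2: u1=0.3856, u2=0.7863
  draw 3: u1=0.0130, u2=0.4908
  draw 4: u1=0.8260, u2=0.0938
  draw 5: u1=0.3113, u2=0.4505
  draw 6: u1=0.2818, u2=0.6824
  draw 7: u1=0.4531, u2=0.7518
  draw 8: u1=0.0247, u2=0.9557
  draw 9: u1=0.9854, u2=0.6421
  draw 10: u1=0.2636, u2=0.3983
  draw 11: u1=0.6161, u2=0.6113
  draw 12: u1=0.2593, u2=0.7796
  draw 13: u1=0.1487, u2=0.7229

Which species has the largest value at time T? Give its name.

t=0.000: M=5 Y=4 C=7 Z=2
Draw 1: a1=0.530, a2=1.860, a3=0.636, a4=2.506, a0=5.532; τ=−ln(0.6598)/5.532=0.075 → t=0.075; u2·a0=0.9459·5.532=5.233; a1+…+a3=3.026 < 5.233 ≤ a1+…+a4=5.532 → R4 fires; M=7 Y=4 C=6 Z=2
Draw 2: a1=0.530, a2=2.604, a3=0.636, a4=2.148, a0=5.918; τ=−ln(0.3856)/5.918=0.161 → t=0.236; u2·a0=0.7863·5.918=4.653; a1+…+a3=3.770 < 4.653 ≤ a1+…+a4=5.918 → R4 fires; M=9 Y=4 C=5 Z=2
Draw 3: a1=0.530, a2=3.348, a3=0.636, a4=1.790, a0=6.304; τ=−ln(0.0130)/6.304=0.689 → t=0.925; u2·a0=0.4908·6.304=3.094; a1=0.530 < 3.094 ≤ a1+a2=3.878 → R2 fires; M=10 Y=4 C=5 Z=4
Draw 4: a1=1.060, a2=3.720, a3=1.272, a4=1.790, a0=7.842; τ=−ln(0.8260)/7.842=0.024 → t=0.949; u2·a0=0.0938·7.842=0.736 ≤ a1=1.060 → R1 fires; M=10 Y=5 C=5 Z=3
Draw 5: a1=0.795, a2=3.720, a3=0.954, a4=1.790, a0=7.259; τ=−ln(0.3113)/7.259=0.161 → t=1.110; u2·a0=0.4505·7.259=3.270; a1=0.795 < 3.270 ≤ a1+a2=4.515 → R2 fires; M=11 Y=5 C=5 Z=5
Draw 6: a1=1.325, a2=4.092, a3=1.590, a4=1.790, a0=8.797; τ=−ln(0.2818)/8.797=0.144 → t=1.254; u2·a0=0.6824·8.797=6.003; a1+a2=5.417 < 6.003 ≤ a1+…+a3=7.007 → R3 fires; M=13 Y=5 C=5 Z=5
Draw 7: a1=1.325, a2=4.836, a3=1.590, a4=1.790, a0=9.541; τ=−ln(0.4531)/9.541=0.083 → t=1.337; u2·a0=0.7518·9.541=7.173; a1+a2=6.161 < 7.173 ≤ a1+…+a3=7.751 → R3 fires; M=15 Y=5 C=5 Z=5
Draw 8: a1=1.325, a2=5.580, a3=1.590, a4=1.790, a0=10.285; τ=−ln(0.0247)/10.285=0.360 → t=1.697; u2·a0=0.9557·10.285=9.829; a1+…+a3=8.495 < 9.829 ≤ a1+…+a4=10.285 → R4 fires; M=17 Y=5 C=4 Z=5
Draw 9: a1=1.325, a2=6.324, a3=1.590, a4=1.432, a0=10.671; τ=−ln(0.9854)/10.671=0.001 → t=1.698; u2·a0=0.6421·10.671=6.852; a1=1.325 < 6.852 ≤ a1+a2=7.649 → R2 fires; M=18 Y=5 C=4 Z=7
Draw 10: a1=1.855, a2=6.696, a3=2.226, a4=1.432, a0=12.209; τ=−ln(0.2636)/12.209=0.109 → t=1.808; u2·a0=0.3983·12.209=4.863; a1=1.855 < 4.863 ≤ a1+a2=8.551 → R2 fires; M=19 Y=5 C=4 Z=9
Draw 11: a1=2.385, a2=7.068, a3=2.862, a4=1.432, a0=13.747; τ=−ln(0.6161)/13.747=0.035 → t=1.843; u2·a0=0.6113·13.747=8.404; a1=2.385 < 8.404 ≤ a1+a2=9.453 → R2 fires; M=20 Y=5 C=4 Z=11
Draw 12: a1=2.915, a2=7.440, a3=3.498, a4=1.432, a0=15.285; τ=−ln(0.2593)/15.285=0.088 → t=1.931; u2·a0=0.7796·15.285=11.916; a1+a2=10.355 < 11.916 ≤ a1+…+a3=13.853 → R3 fires; M=22 Y=5 C=4 Z=11
Draw 13: a1=2.915, a2=8.184, a3=3.498, a4=1.432, a0=16.029; τ=−ln(0.1487)/16.029=0.119 → t=2.050 > T=1.94: stop.
At T=1.94: M=22 Y=5 C=4 Z=11; the largest is M.

Dominant species at T: M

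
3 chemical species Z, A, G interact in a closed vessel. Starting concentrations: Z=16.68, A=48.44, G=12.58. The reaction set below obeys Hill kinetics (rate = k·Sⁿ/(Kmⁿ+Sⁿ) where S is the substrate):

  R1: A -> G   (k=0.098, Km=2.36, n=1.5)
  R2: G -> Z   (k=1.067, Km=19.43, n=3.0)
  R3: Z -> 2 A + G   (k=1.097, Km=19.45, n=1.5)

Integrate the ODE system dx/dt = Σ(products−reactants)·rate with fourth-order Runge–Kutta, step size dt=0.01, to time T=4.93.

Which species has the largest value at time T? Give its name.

RK4 with dt=0.01: 493 steps to T=4.93. Trajectory (selected grid times):
t=0.00: Z=16.68 A=48.44 G=12.58
t=0.55: Z=16.54 A=48.92 G=12.77
t=1.10: Z=16.41 A=49.39 G=12.96
t=1.64: Z=16.29 A=49.86 G=13.13
t=2.19: Z=16.16 A=50.33 G=13.31
t=2.74: Z=16.05 A=50.79 G=13.48
t=3.29: Z=15.94 A=51.25 G=13.64
t=3.83: Z=15.84 A=51.70 G=13.79
t=4.38: Z=15.74 A=52.16 G=13.94
t=4.93: Z=15.65 A=52.61 G=14.09
At T=4.93: Z=15.65 A=52.61 G=14.09; the largest is A.

Dominant species at T: A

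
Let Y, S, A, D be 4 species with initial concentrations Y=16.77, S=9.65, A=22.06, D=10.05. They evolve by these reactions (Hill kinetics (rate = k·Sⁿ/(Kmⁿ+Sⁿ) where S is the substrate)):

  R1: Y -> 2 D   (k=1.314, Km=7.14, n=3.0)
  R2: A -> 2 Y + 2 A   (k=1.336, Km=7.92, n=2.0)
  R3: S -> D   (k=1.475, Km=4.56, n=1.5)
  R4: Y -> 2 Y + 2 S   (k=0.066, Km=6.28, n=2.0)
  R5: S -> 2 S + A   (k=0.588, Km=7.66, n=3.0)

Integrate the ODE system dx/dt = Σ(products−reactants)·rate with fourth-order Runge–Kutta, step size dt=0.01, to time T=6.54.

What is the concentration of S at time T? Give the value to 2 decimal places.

S at T = 5.77

RK4 with dt=0.01: 654 steps to T=6.54. Trajectory (selected grid times):
t=0.00: Y=16.77 S=9.65 A=22.06 D=10.05
t=0.73: Y=17.65 S=9.21 A=23.21 D=12.65
t=1.45: Y=18.54 S=8.77 A=24.34 D=15.21
t=2.18: Y=19.44 S=8.34 A=25.47 D=17.81
t=2.91: Y=20.35 S=7.90 A=26.60 D=20.40
t=3.63: Y=21.26 S=7.47 A=27.70 D=22.94
t=4.36: Y=22.19 S=7.04 A=28.80 D=25.52
t=5.09: Y=23.12 S=6.61 A=29.88 D=28.07
t=5.81: Y=24.05 S=6.19 A=30.94 D=30.58
t=6.54: Y=24.99 S=5.77 A=32.00 D=33.09
Read off S at T=6.54: 5.77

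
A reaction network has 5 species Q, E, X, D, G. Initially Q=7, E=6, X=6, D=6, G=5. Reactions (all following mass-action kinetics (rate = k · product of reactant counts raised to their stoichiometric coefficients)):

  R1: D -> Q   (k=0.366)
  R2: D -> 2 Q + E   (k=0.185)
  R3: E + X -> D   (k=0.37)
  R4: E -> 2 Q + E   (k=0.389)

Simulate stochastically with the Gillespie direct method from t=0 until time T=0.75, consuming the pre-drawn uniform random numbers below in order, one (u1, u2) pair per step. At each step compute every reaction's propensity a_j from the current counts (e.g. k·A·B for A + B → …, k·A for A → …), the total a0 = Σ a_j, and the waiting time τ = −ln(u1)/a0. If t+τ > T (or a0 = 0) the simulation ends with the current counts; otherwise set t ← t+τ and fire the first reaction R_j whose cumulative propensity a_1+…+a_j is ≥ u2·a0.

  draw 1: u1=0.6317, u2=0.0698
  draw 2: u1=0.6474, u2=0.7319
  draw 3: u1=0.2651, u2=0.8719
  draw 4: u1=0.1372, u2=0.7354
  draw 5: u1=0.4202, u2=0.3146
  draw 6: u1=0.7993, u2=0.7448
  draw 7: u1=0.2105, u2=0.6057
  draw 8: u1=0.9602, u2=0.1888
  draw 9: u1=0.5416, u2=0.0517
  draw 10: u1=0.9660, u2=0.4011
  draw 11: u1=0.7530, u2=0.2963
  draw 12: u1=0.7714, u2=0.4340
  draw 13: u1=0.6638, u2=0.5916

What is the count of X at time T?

X at T = 1

t=0.000: Q=7 E=6 X=6 D=6 G=5
Draw 1: a1=2.196, a2=1.110, a3=13.320, a4=2.334, a0=18.960; τ=−ln(0.6317)/18.960=0.024 → t=0.024; u2·a0=0.0698·18.960=1.323 ≤ a1=2.196 → R1 fires; Q=8 E=6 X=6 D=5 G=5
Draw 2: a1=1.830, a2=0.925, a3=13.320, a4=2.334, a0=18.409; τ=−ln(0.6474)/18.409=0.024 → t=0.048; u2·a0=0.7319·18.409=13.474; a1+a2=2.755 < 13.474 ≤ a1+…+a3=16.075 → R3 fires; Q=8 E=5 X=5 D=6 G=5
Draw 3: a1=2.196, a2=1.110, a3=9.250, a4=1.945, a0=14.501; τ=−ln(0.2651)/14.501=0.092 → t=0.139; u2·a0=0.8719·14.501=12.643; a1+…+a3=12.556 < 12.643 ≤ a1+…+a4=14.501 → R4 fires; Q=10 E=5 X=5 D=6 G=5
Draw 4: a1=2.196, a2=1.110, a3=9.250, a4=1.945, a0=14.501; τ=−ln(0.1372)/14.501=0.137 → t=0.276; u2·a0=0.7354·14.501=10.664; a1+a2=3.306 < 10.664 ≤ a1+…+a3=12.556 → R3 fires; Q=10 E=4 X=4 D=7 G=5
Draw 5: a1=2.562, a2=1.295, a3=5.920, a4=1.556, a0=11.333; τ=−ln(0.4202)/11.333=0.077 → t=0.353; u2·a0=0.3146·11.333=3.565; a1=2.562 < 3.565 ≤ a1+a2=3.857 → R2 fires; Q=12 E=5 X=4 D=6 G=5
Draw 6: a1=2.196, a2=1.110, a3=7.400, a4=1.945, a0=12.651; τ=−ln(0.7993)/12.651=0.018 → t=0.371; u2·a0=0.7448·12.651=9.422; a1+a2=3.306 < 9.422 ≤ a1+…+a3=10.706 → R3 fires; Q=12 E=4 X=3 D=7 G=5
Draw 7: a1=2.562, a2=1.295, a3=4.440, a4=1.556, a0=9.853; τ=−ln(0.2105)/9.853=0.158 → t=0.529; u2·a0=0.6057·9.853=5.968; a1+a2=3.857 < 5.968 ≤ a1+…+a3=8.297 → R3 fires; Q=12 E=3 X=2 D=8 G=5
Draw 8: a1=2.928, a2=1.480, a3=2.220, a4=1.167, a0=7.795; τ=−ln(0.9602)/7.795=0.005 → t=0.534; u2·a0=0.1888·7.795=1.472 ≤ a1=2.928 → R1 fires; Q=13 E=3 X=2 D=7 G=5
Draw 9: a1=2.562, a2=1.295, a3=2.220, a4=1.167, a0=7.244; τ=−ln(0.5416)/7.244=0.085 → t=0.619; u2·a0=0.0517·7.244=0.375 ≤ a1=2.562 → R1 fires; Q=14 E=3 X=2 D=6 G=5
Draw 10: a1=2.196, a2=1.110, a3=2.220, a4=1.167, a0=6.693; τ=−ln(0.9660)/6.693=0.005 → t=0.624; u2·a0=0.4011·6.693=2.685; a1=2.196 < 2.685 ≤ a1+a2=3.306 → R2 fires; Q=16 E=4 X=2 D=5 G=5
Draw 11: a1=1.830, a2=0.925, a3=2.960, a4=1.556, a0=7.271; τ=−ln(0.7530)/7.271=0.039 → t=0.663; u2·a0=0.2963·7.271=2.154; a1=1.830 < 2.154 ≤ a1+a2=2.755 → R2 fires; Q=18 E=5 X=2 D=4 G=5
Draw 12: a1=1.464, a2=0.740, a3=3.700, a4=1.945, a0=7.849; τ=−ln(0.7714)/7.849=0.033 → t=0.696; u2·a0=0.4340·7.849=3.406; a1+a2=2.204 < 3.406 ≤ a1+…+a3=5.904 → R3 fires; Q=18 E=4 X=1 D=5 G=5
Draw 13: a1=1.830, a2=0.925, a3=1.480, a4=1.556, a0=5.791; τ=−ln(0.6638)/5.791=0.071 → t=0.767 > T=0.75: stop.
Read off X at T=0.75: 1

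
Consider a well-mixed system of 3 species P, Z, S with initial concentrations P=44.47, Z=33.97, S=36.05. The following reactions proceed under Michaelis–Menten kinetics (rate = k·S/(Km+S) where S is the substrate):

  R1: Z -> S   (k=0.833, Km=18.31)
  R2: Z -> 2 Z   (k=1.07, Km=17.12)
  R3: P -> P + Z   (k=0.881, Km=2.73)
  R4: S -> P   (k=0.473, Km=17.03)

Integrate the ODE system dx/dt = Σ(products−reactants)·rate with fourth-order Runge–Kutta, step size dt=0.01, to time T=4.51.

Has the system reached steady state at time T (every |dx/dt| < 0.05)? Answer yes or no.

RK4 with dt=0.01: 451 steps to T=4.51. Trajectory (selected grid times):
t=0.00: P=44.47 Z=33.97 S=36.05
t=0.50: P=44.63 Z=34.47 S=36.16
t=1.00: P=44.79 Z=34.97 S=36.27
t=1.50: P=44.95 Z=35.47 S=36.39
t=2.00: P=45.11 Z=35.97 S=36.50
t=2.51: P=45.28 Z=36.49 S=36.62
t=3.01: P=45.44 Z=36.99 S=36.73
t=3.51: P=45.60 Z=37.49 S=36.85
t=4.01: P=45.76 Z=37.99 S=36.97
t=4.51: P=45.93 Z=38.50 S=37.09
Rates at T: R1=0.5645, R2=0.7406, R3=0.8316, R4=0.3242
dx/dt at T (Σ net stoichiometry × rate): P=+0.3242, Z=+1.0077, S=+0.2404
Largest |dx/dt| is |+1.0077| (Z) ≥ 0.05 → not steady.

Steady state at T: no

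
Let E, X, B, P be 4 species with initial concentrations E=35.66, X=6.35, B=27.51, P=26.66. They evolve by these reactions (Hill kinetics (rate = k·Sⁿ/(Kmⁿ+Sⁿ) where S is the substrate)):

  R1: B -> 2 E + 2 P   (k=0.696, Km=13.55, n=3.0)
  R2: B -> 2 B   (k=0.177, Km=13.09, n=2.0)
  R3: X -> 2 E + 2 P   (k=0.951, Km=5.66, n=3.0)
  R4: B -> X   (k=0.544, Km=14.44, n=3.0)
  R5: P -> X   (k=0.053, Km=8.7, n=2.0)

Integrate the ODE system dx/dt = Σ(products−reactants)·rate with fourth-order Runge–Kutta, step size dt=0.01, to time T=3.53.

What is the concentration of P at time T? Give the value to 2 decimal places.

RK4 with dt=0.01: 353 steps to T=3.53. Trajectory (selected grid times):
t=0.00: E=35.66 X=6.35 B=27.51 P=26.66
t=0.39: E=36.58 X=6.34 B=27.14 P=27.56
t=0.78: E=37.49 X=6.32 B=26.77 P=28.45
t=1.18: E=38.43 X=6.31 B=26.39 P=29.37
t=1.57: E=39.33 X=6.29 B=26.03 P=30.26
t=1.96: E=40.24 X=6.28 B=25.67 P=31.14
t=2.35: E=41.14 X=6.26 B=25.31 P=32.02
t=2.75: E=42.05 X=6.25 B=24.94 P=32.92
t=3.14: E=42.95 X=6.23 B=24.58 P=33.79
t=3.53: E=43.83 X=6.22 B=24.23 P=34.66
Read off P at T=3.53: 34.66

P at T = 34.66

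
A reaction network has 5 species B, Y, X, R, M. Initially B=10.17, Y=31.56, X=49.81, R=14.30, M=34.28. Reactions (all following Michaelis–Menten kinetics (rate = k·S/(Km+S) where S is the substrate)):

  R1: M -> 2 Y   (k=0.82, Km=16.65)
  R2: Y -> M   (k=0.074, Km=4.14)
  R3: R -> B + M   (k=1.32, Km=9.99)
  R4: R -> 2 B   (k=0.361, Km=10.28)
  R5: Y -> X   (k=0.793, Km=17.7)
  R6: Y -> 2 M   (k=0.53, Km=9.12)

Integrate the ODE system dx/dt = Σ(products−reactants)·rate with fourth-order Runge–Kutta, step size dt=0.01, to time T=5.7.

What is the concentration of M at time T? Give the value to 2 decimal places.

M at T = 40.16

RK4 with dt=0.01: 570 steps to T=5.7. Trajectory (selected grid times):
t=0.00: B=10.17 Y=31.56 X=49.81 R=14.30 M=34.28
t=0.63: B=10.92 Y=31.64 X=50.13 R=13.68 M=34.98
t=1.27: B=11.66 Y=31.72 X=50.46 R=13.07 M=35.67
t=1.90: B=12.38 Y=31.80 X=50.78 R=12.48 M=36.34
t=2.53: B=13.08 Y=31.89 X=51.10 R=11.90 M=37.01
t=3.17: B=13.78 Y=31.99 X=51.42 R=11.32 M=37.67
t=3.80: B=14.46 Y=32.08 X=51.75 R=10.77 M=38.31
t=4.43: B=15.11 Y=32.18 X=52.07 R=10.22 M=38.93
t=5.07: B=15.76 Y=32.28 X=52.40 R=9.69 M=39.56
t=5.70: B=16.38 Y=32.39 X=52.72 R=9.18 M=40.16
Read off M at T=5.7: 40.16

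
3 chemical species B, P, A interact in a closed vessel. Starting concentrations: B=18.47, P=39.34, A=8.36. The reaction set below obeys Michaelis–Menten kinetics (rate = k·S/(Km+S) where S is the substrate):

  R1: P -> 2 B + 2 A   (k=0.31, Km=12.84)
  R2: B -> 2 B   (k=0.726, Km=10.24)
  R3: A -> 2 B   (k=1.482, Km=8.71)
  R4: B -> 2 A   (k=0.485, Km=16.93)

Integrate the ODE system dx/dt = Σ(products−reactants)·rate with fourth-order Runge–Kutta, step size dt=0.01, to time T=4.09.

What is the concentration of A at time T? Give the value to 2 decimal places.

A at T = 9.48

RK4 with dt=0.01: 409 steps to T=4.09. Trajectory (selected grid times):
t=0.00: B=18.47 P=39.34 A=8.36
t=0.45: B=19.43 P=39.23 A=8.47
t=0.91: B=20.42 P=39.13 A=8.59
t=1.36: B=21.40 P=39.02 A=8.71
t=1.82: B=22.40 P=38.92 A=8.83
t=2.27: B=23.38 P=38.81 A=8.96
t=2.73: B=24.39 P=38.70 A=9.09
t=3.18: B=25.39 P=38.60 A=9.21
t=3.64: B=26.41 P=38.49 A=9.35
t=4.09: B=27.41 P=38.39 A=9.48
Read off A at T=4.09: 9.48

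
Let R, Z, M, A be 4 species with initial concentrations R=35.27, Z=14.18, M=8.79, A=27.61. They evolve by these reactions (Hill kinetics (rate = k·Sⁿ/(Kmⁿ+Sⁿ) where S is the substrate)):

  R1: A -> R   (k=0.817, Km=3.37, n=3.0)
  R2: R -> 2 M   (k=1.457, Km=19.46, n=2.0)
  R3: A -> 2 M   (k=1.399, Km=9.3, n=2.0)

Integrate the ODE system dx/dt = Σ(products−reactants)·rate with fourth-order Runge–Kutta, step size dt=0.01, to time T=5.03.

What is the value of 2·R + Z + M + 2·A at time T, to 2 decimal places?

Value at T = 148.73

Check how each reaction changes W = 2·R + Z + M + 2·A (weight of products minus weight of reactants):
R1: A -> R: (2·1) − (2·1) = 2 − 2 = 0
R2: R -> 2 M: (1·2) − (2·1) = 2 − 2 = 0
R3: A -> 2 M: (1·2) − (2·1) = 2 − 2 = 0
Every reaction leaves W unchanged, so W is conserved and no simulation is needed: W(T) = W(0) = 2·35.27 + 14.18 + 8.79 + 2·27.61 = 148.73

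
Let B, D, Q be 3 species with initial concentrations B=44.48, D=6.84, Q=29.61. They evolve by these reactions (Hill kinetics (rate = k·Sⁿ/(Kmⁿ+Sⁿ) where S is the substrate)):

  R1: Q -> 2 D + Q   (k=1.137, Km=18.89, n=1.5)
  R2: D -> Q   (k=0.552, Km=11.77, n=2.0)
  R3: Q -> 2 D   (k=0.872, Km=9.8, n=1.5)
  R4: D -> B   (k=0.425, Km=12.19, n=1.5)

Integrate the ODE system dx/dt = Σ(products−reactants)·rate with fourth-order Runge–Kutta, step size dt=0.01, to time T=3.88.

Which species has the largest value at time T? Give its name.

Dominant species at T: B

RK4 with dt=0.01: 388 steps to T=3.88. Trajectory (selected grid times):
t=0.00: B=44.48 D=6.84 Q=29.61
t=0.43: B=44.54 D=7.99 Q=29.36
t=0.86: B=44.61 D=9.11 Q=29.13
t=1.29: B=44.68 D=10.21 Q=28.91
t=1.72: B=44.76 D=11.28 Q=28.71
t=2.16: B=44.86 D=12.36 Q=28.51
t=2.59: B=44.95 D=13.39 Q=28.33
t=3.02: B=45.05 D=14.41 Q=28.15
t=3.45: B=45.16 D=15.41 Q=27.99
t=3.88: B=45.27 D=16.40 Q=27.83
At T=3.88: B=45.27 D=16.40 Q=27.83; the largest is B.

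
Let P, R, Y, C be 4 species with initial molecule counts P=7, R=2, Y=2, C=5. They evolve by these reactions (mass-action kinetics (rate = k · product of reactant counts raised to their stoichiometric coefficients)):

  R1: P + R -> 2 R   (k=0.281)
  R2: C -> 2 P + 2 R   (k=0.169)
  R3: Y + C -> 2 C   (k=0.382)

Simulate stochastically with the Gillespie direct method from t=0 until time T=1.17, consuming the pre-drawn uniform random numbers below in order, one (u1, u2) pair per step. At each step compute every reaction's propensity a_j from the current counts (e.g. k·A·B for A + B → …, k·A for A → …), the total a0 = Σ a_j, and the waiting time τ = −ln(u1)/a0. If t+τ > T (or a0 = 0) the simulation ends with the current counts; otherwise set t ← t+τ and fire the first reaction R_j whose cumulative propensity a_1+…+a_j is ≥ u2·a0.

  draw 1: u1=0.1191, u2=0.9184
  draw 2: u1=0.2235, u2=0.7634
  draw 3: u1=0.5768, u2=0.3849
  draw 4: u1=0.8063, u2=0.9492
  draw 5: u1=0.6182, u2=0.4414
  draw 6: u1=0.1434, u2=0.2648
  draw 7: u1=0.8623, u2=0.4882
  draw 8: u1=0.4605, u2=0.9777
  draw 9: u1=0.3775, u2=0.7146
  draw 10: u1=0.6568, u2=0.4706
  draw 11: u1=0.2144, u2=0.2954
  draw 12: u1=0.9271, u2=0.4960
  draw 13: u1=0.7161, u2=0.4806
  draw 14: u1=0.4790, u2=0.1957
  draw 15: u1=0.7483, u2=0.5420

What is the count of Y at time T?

Y at T = 0

t=0.000: P=7 R=2 Y=2 C=5
Draw 1: a1=3.934, a2=0.845, a3=3.820, a0=8.599; τ=−ln(0.1191)/8.599=0.247 → t=0.247; u2·a0=0.9184·8.599=7.897; a1+a2=4.779 < 7.897 ≤ a1+…+a3=8.599 → R3 fires; P=7 R=2 Y=1 C=6
Draw 2: a1=3.934, a2=1.014, a3=2.292, a0=7.240; τ=−ln(0.2235)/7.240=0.207 → t=0.454; u2·a0=0.7634·7.240=5.527; a1+a2=4.948 < 5.527 ≤ a1+…+a3=7.240 → R3 fires; P=7 R=2 Y=0 C=7
Draw 3: a1=3.934, a2=1.183, a3=0.000, a0=5.117; τ=−ln(0.5768)/5.117=0.108 → t=0.562; u2·a0=0.3849·5.117=1.970 ≤ a1=3.934 → R1 fires; P=6 R=3 Y=0 C=7
Draw 4: a1=5.058, a2=1.183, a3=0.000, a0=6.241; τ=−ln(0.8063)/6.241=0.034 → t=0.596; u2·a0=0.9492·6.241=5.924; a1=5.058 < 5.924 ≤ a1+a2=6.241 → R2 fires; P=8 R=5 Y=0 C=6
Draw 5: a1=11.240, a2=1.014, a3=0.000, a0=12.254; τ=−ln(0.6182)/12.254=0.039 → t=0.636; u2·a0=0.4414·12.254=5.409 ≤ a1=11.240 → R1 fires; P=7 R=6 Y=0 C=6
Draw 6: a1=11.802, a2=1.014, a3=0.000, a0=12.816; τ=−ln(0.1434)/12.816=0.152 → t=0.787; u2·a0=0.2648·12.816=3.394 ≤ a1=11.802 → R1 fires; P=6 R=7 Y=0 C=6
Draw 7: a1=11.802, a2=1.014, a3=0.000, a0=12.816; τ=−ln(0.8623)/12.816=0.012 → t=0.799; u2·a0=0.4882·12.816=6.257 ≤ a1=11.802 → R1 fires; P=5 R=8 Y=0 C=6
Draw 8: a1=11.240, a2=1.014, a3=0.000, a0=12.254; τ=−ln(0.4605)/12.254=0.063 → t=0.862; u2·a0=0.9777·12.254=11.981; a1=11.240 < 11.981 ≤ a1+a2=12.254 → R2 fires; P=7 R=10 Y=0 C=5
Draw 9: a1=19.670, a2=0.845, a3=0.000, a0=20.515; τ=−ln(0.3775)/20.515=0.047 → t=0.910; u2·a0=0.7146·20.515=14.660 ≤ a1=19.670 → R1 fires; P=6 R=11 Y=0 C=5
Draw 10: a1=18.546, a2=0.845, a3=0.000, a0=19.391; τ=−ln(0.6568)/19.391=0.022 → t=0.931; u2·a0=0.4706·19.391=9.125 ≤ a1=18.546 → R1 fires; P=5 R=12 Y=0 C=5
Draw 11: a1=16.860, a2=0.845, a3=0.000, a0=17.705; τ=−ln(0.2144)/17.705=0.087 → t=1.018; u2·a0=0.2954·17.705=5.230 ≤ a1=16.860 → R1 fires; P=4 R=13 Y=0 C=5
Draw 12: a1=14.612, a2=0.845, a3=0.000, a0=15.457; τ=−ln(0.9271)/15.457=0.005 → t=1.023; u2·a0=0.4960·15.457=7.667 ≤ a1=14.612 → R1 fires; P=3 R=14 Y=0 C=5
Draw 13: a1=11.802, a2=0.845, a3=0.000, a0=12.647; τ=−ln(0.7161)/12.647=0.026 → t=1.050; u2·a0=0.4806·12.647=6.078 ≤ a1=11.802 → R1 fires; P=2 R=15 Y=0 C=5
Draw 14: a1=8.430, a2=0.845, a3=0.000, a0=9.275; τ=−ln(0.4790)/9.275=0.079 → t=1.129; u2·a0=0.1957·9.275=1.815 ≤ a1=8.430 → R1 fires; P=1 R=16 Y=0 C=5
Draw 15: a1=4.496, a2=0.845, a3=0.000, a0=5.341; τ=−ln(0.7483)/5.341=0.054 → t=1.183 > T=1.17: stop.
Read off Y at T=1.17: 0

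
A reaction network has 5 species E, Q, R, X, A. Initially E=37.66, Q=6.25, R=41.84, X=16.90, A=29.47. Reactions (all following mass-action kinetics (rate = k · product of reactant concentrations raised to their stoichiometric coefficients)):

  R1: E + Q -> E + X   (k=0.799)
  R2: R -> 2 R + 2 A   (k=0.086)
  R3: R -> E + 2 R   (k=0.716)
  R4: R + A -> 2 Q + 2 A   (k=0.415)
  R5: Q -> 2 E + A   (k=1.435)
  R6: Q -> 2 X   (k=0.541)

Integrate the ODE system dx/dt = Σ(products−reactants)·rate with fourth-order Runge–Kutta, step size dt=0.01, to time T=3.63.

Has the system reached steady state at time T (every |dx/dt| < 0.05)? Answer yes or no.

RK4 with dt=0.01: 363 steps to T=3.63. Trajectory (selected grid times):
t=0.00: E=37.66 Q=6.25 R=41.84 X=16.90 A=29.47
t=0.40: E=46.65 Q=0.00 R=0.00 X=107.94 A=77.12
t=0.81: E=46.65 Q=0.00 R=0.00 X=107.94 A=77.12
t=1.21: E=46.65 Q=0.00 R=0.00 X=107.94 A=77.12
t=1.61: E=46.65 Q=0.00 R=0.00 X=107.94 A=77.12
t=2.02: E=46.65 Q=0.00 R=0.00 X=107.94 A=77.12
t=2.42: E=46.65 Q=0.00 R=0.00 X=107.94 A=77.12
t=2.82: E=46.65 Q=0.00 R=0.00 X=107.94 A=77.12
t=3.23: E=46.65 Q=0.00 R=0.00 X=107.94 A=77.12
t=3.63: E=46.65 Q=0.00 R=0.00 X=107.94 A=77.12
Rates at T: R1=0.0000, R2=0.0000, R3=0.0000, R4=0.0000, R5=0.0000, R6=0.0000
dx/dt at T (Σ net stoichiometry × rate): E=+0.0000, Q=-0.0000, R=-0.0000, X=+0.0000, A=+0.0000
Largest |dx/dt| is |+0.0000| (X) < 0.05 → steady.

Steady state at T: yes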